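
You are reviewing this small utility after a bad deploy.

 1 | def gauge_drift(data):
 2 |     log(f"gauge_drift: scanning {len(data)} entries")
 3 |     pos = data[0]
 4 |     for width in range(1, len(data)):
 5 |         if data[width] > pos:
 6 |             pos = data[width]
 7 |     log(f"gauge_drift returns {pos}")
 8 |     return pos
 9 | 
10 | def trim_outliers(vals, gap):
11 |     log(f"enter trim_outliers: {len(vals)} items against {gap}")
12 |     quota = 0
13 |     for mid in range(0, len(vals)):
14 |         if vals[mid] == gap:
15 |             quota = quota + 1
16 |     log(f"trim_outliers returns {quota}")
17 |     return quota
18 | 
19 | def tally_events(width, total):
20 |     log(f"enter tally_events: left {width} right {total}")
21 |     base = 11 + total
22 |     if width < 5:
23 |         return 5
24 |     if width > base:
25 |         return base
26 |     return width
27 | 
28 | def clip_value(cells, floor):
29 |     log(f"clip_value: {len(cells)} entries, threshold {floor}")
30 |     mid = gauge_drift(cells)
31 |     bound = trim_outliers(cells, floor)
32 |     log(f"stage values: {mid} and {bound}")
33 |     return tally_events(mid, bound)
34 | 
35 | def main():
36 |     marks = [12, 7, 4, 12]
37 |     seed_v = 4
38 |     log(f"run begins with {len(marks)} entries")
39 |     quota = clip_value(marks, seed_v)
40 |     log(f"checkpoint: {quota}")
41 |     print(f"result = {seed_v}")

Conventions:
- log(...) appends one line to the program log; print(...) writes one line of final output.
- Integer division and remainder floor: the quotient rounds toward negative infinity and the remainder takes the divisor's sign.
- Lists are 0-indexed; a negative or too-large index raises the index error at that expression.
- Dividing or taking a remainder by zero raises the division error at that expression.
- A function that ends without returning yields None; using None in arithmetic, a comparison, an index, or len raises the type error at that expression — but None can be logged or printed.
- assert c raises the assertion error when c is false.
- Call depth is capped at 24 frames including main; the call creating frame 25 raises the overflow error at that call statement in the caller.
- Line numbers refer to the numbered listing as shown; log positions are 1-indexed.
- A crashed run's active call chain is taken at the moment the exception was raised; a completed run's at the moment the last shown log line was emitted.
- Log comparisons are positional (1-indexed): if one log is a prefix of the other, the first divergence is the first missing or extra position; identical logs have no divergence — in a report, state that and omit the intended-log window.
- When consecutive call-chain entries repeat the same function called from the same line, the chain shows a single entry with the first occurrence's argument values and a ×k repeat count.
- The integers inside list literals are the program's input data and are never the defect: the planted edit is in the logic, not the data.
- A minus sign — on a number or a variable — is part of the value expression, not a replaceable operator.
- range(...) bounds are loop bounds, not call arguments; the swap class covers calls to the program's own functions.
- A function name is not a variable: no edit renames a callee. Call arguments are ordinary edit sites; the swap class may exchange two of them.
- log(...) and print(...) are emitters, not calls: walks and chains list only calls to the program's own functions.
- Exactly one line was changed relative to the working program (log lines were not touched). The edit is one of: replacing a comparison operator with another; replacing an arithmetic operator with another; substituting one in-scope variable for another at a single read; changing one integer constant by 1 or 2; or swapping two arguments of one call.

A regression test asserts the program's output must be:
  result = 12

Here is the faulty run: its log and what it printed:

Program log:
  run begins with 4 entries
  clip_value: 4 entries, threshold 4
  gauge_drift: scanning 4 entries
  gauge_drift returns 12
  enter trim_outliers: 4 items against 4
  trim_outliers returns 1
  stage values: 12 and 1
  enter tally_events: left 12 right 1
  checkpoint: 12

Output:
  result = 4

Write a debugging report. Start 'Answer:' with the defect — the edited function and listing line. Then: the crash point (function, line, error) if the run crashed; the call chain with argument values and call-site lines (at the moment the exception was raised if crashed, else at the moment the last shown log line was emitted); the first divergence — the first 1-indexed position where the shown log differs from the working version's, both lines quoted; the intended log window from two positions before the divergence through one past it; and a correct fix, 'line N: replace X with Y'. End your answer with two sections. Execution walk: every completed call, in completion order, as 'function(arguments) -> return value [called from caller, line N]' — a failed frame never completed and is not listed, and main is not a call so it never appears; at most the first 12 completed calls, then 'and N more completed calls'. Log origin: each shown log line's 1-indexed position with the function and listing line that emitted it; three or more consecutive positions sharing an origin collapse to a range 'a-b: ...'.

Answer: the defect is in main at line 41.
Key observation: The two runs log identically and part ways only at the printed values.
Call chain: main.
First divergence: there is none — every log position agrees.
Execution walk:
  gauge_drift([12, 7, 4, 12]) -> 12  [called from clip_value, line 30]
  trim_outliers([12, 7, 4, 12], 4) -> 1  [called from clip_value, line 31]
  tally_events(12, 1) -> 12  [called from clip_value, line 33]
  clip_value([12, 7, 4, 12], 4) -> 12  [called from main, line 39]
Log origins:
  1: from main, line 38
  2: from clip_value, line 29
  3: from gauge_drift, line 2
  4: from gauge_drift, line 7
  5: from trim_outliers, line 11
  6: from trim_outliers, line 16
  7: from clip_value, line 32
  8: from tally_events, line 20
  9: from main, line 40
A correct fix: line 41: replace `seed_v` with `quota`.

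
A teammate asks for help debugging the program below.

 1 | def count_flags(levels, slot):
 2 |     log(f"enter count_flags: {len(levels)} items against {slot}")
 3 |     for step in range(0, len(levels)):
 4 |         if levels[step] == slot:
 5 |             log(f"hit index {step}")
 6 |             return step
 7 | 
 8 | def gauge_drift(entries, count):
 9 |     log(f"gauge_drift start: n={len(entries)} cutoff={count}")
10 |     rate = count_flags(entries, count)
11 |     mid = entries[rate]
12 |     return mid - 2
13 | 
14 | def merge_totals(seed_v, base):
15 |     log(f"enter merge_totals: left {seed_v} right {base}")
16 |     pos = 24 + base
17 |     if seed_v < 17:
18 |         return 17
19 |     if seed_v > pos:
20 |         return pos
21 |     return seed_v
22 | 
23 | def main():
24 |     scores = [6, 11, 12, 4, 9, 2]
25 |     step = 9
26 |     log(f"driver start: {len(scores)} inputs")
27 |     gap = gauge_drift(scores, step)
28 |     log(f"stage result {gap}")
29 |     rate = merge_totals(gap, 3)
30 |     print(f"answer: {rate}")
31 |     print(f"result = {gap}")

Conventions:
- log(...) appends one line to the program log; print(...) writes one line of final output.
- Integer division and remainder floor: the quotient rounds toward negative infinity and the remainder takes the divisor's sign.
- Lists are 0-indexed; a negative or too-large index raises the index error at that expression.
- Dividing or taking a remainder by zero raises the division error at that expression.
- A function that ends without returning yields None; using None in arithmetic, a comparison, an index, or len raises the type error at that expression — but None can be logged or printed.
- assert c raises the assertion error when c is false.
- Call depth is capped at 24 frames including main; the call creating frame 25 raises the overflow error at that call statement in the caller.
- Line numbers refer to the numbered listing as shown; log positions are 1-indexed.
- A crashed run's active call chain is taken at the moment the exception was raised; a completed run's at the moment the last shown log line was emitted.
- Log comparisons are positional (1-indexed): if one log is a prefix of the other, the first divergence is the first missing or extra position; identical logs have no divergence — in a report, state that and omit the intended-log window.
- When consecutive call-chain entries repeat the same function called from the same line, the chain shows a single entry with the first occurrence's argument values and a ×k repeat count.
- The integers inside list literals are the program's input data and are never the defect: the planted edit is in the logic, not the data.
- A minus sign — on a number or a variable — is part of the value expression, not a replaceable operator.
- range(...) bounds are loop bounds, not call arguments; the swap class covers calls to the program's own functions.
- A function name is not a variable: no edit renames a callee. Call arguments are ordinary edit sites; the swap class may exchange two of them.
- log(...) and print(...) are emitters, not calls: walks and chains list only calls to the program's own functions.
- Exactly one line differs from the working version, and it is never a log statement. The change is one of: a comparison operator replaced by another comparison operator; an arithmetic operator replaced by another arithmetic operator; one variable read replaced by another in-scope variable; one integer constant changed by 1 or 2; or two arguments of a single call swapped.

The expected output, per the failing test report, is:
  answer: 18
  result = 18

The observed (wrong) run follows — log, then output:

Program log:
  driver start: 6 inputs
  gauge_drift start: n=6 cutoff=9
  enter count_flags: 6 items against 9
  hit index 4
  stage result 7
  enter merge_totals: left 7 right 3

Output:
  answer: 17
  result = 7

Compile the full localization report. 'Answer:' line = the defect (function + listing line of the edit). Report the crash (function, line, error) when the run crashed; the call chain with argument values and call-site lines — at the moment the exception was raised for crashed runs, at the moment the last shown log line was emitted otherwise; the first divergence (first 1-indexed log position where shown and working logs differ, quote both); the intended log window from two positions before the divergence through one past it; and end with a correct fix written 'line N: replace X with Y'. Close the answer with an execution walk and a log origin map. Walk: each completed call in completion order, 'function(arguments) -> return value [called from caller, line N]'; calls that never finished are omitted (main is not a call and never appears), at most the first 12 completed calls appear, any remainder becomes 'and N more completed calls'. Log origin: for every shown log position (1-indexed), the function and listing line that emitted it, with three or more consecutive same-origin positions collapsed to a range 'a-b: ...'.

Answer: the defect is in gauge_drift at line 12.
Core observation: Everything matches until log position 5, which reads 'stage result 7' in place of 'stage result 18'.
Call chain: main -> merge_totals(7, 3) (called at line 29).
First divergence: position 5 — shown 'stage result 7', intended 'stage result 18'.
Intended log window:
  3: enter count_flags: 6 items against 9
  4: hit index 4
  5: stage result 18
  6: enter merge_totals: left 18 right 3
Execution walk:
  count_flags([6, 11, 12, 4, 9, 2], 9) -> 4  [called from gauge_drift, line 10]
  gauge_drift([6, 11, 12, 4, 9, 2], 9) -> 7  [called from main, line 27]
  merge_totals(7, 3) -> 17  [called from main, line 29]
Log origin:
  1: logged in main at line 26
  2: logged in gauge_drift at line 9
  3: logged in count_flags at line 2
  4: logged in count_flags at line 5
  5: logged in main at line 28
  6: logged in merge_totals at line 15
A correct fix: line 12: replace `-` with `*`.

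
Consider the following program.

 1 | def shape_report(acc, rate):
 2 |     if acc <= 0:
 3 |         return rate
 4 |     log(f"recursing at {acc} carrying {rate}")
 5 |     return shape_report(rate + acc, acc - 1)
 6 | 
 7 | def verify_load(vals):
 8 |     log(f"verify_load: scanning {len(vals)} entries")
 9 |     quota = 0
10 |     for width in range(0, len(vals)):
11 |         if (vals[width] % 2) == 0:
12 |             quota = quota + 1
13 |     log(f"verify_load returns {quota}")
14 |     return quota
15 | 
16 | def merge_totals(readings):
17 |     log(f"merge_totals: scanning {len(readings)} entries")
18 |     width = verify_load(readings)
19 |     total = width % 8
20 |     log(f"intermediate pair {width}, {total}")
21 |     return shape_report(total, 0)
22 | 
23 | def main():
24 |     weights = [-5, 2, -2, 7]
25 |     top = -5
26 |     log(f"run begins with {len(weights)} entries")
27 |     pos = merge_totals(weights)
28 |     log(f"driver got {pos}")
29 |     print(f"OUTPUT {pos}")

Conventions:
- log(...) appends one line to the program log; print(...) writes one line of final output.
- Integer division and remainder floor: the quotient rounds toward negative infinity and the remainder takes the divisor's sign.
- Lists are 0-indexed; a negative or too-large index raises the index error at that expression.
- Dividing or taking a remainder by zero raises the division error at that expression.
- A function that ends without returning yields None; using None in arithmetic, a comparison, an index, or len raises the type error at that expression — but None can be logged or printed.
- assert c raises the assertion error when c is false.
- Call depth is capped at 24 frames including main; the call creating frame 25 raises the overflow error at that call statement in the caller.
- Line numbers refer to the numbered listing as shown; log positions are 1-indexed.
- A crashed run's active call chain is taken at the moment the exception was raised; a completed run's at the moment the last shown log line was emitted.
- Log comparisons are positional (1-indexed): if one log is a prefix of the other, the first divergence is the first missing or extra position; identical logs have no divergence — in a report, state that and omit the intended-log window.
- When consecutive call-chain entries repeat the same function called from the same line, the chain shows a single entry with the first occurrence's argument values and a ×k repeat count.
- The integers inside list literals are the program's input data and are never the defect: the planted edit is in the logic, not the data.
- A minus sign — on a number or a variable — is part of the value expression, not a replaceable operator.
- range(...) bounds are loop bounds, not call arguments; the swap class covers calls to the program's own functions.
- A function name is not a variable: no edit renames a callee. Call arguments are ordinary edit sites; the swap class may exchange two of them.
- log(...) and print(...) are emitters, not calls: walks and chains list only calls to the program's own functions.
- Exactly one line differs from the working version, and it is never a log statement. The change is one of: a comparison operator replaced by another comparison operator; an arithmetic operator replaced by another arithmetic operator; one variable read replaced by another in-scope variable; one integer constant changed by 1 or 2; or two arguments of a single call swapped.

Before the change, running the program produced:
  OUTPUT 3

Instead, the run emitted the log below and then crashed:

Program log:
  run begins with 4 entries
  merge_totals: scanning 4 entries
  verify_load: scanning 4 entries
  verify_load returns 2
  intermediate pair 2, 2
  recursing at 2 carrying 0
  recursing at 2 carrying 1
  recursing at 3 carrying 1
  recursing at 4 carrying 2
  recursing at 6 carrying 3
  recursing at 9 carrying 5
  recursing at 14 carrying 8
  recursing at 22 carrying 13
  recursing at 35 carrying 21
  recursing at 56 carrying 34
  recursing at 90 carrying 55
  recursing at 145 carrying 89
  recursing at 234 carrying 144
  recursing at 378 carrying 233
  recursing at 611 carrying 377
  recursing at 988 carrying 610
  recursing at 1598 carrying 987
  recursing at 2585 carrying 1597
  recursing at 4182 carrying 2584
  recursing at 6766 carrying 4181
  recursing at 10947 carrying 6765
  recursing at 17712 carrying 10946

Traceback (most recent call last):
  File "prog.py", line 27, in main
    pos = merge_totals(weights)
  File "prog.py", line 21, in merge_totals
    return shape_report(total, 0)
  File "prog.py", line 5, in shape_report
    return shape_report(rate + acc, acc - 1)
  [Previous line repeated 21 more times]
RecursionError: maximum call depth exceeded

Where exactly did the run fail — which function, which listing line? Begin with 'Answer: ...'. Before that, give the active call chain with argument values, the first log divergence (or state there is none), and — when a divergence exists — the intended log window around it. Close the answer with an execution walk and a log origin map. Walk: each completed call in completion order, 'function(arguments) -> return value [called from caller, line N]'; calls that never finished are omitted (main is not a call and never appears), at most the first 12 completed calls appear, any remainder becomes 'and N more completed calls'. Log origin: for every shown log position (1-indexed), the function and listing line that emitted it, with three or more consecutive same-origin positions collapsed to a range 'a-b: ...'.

Answer: the error was raised in shape_report, line 5.
Key fact: Position 7 is the first bad log line: 'recursing at 2 carrying 1' should read 'recursing at 1 carrying 2'.
Call chain: main -> merge_totals([-5, 2, -2, 7]) (called at line 27) -> shape_report(2, 0) (called at line 21) -> shape_report(2, 1) (called at line 5) ×21.
First divergence: position 7 — shown 'recursing at 2 carrying 1', intended 'recursing at 1 carrying 2'.
Intended log window:
  5: intermediate pair 2, 2
  6: recursing at 2 carrying 0
  7: recursing at 1 carrying 2
  8: driver got 3
Execution walk:
  verify_load([-5, 2, -2, 7]) -> 2  [called from merge_totals, line 18]
Origin of each log line:
  1: logged in main at line 26
  2: logged in merge_totals at line 17
  3: logged in verify_load at line 8
  4: logged in verify_load at line 13
  5: logged in merge_totals at line 20
  6-27: logged in shape_report at line 4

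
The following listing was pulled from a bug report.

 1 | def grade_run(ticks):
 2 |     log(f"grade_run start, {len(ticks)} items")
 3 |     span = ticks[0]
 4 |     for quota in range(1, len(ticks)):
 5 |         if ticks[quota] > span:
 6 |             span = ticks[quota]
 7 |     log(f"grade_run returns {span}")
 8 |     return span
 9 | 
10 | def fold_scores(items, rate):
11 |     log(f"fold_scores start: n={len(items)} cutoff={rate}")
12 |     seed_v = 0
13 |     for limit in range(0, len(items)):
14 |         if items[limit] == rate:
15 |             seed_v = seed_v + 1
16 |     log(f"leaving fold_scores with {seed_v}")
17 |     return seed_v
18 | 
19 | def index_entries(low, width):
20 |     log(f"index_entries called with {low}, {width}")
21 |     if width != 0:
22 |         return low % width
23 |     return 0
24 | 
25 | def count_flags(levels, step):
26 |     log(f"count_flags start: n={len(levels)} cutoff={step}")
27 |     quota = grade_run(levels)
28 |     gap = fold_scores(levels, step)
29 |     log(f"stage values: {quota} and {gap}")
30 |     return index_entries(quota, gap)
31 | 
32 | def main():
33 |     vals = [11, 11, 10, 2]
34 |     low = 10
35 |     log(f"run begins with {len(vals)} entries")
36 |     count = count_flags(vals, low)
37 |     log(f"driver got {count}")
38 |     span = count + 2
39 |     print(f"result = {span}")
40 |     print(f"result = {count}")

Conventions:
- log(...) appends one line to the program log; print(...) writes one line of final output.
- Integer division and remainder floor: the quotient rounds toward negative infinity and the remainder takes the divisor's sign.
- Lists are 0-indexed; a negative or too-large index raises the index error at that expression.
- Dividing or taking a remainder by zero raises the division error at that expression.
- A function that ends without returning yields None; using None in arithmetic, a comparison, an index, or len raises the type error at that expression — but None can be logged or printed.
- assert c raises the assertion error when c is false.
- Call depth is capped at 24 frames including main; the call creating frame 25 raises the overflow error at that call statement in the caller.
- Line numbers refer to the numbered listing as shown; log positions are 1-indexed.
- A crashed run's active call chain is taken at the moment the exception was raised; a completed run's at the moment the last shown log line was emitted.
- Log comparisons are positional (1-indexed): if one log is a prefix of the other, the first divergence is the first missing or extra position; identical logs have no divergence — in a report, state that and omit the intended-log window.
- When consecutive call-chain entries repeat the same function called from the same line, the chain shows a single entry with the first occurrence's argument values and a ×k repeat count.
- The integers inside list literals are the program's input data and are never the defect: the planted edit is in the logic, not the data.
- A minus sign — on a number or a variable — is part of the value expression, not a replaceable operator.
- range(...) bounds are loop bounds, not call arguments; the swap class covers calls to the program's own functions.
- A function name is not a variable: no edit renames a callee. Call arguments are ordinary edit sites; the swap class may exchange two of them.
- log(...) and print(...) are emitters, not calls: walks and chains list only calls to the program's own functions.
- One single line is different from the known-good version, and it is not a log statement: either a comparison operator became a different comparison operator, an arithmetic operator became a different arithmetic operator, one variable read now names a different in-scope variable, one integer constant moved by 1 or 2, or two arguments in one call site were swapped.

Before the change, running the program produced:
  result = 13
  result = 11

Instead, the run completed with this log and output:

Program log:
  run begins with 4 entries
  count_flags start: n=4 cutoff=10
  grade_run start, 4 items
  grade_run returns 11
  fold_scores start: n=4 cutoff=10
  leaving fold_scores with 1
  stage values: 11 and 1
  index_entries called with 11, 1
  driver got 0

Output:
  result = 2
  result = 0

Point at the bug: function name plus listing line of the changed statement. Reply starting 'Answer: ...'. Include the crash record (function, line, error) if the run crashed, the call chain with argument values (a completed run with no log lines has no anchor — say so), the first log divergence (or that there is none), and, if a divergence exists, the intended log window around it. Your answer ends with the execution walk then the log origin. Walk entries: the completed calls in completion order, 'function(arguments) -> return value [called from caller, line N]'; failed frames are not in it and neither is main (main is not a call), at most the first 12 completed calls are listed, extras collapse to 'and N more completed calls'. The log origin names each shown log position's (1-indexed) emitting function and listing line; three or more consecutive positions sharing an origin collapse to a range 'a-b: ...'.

Answer: the defect is in index_entries at line 22.
Key fact: Log line 9 is where behavior first shows: 'driver got 0' appears instead of 'driver got 11'.
Call chain: main.
First divergence: position 9 — the shown line 'driver got 0' should read 'driver got 11'.
Intended log window:
  7: stage values: 11 and 1
  8: index_entries called with 11, 1
  9: driver got 11
Execution walk:
  grade_run([11, 11, 10, 2]) -> 11  [called from count_flags, line 27]
  fold_scores([11, 11, 10, 2], 10) -> 1  [called from count_flags, line 28]
  index_entries(11, 1) -> 0  [called from count_flags, line 30]
  count_flags([11, 11, 10, 2], 10) -> 0  [called from main, line 36]
Log line origins:
  1: logged in main at line 35
  2: logged in count_flags at line 26
  3: logged in grade_run at line 2
  4: logged in grade_run at line 7
  5: logged in fold_scores at line 11
  6: logged in fold_scores at line 16
  7: logged in count_flags at line 29
  8: logged in index_entries at line 20
  9: logged in main at line 37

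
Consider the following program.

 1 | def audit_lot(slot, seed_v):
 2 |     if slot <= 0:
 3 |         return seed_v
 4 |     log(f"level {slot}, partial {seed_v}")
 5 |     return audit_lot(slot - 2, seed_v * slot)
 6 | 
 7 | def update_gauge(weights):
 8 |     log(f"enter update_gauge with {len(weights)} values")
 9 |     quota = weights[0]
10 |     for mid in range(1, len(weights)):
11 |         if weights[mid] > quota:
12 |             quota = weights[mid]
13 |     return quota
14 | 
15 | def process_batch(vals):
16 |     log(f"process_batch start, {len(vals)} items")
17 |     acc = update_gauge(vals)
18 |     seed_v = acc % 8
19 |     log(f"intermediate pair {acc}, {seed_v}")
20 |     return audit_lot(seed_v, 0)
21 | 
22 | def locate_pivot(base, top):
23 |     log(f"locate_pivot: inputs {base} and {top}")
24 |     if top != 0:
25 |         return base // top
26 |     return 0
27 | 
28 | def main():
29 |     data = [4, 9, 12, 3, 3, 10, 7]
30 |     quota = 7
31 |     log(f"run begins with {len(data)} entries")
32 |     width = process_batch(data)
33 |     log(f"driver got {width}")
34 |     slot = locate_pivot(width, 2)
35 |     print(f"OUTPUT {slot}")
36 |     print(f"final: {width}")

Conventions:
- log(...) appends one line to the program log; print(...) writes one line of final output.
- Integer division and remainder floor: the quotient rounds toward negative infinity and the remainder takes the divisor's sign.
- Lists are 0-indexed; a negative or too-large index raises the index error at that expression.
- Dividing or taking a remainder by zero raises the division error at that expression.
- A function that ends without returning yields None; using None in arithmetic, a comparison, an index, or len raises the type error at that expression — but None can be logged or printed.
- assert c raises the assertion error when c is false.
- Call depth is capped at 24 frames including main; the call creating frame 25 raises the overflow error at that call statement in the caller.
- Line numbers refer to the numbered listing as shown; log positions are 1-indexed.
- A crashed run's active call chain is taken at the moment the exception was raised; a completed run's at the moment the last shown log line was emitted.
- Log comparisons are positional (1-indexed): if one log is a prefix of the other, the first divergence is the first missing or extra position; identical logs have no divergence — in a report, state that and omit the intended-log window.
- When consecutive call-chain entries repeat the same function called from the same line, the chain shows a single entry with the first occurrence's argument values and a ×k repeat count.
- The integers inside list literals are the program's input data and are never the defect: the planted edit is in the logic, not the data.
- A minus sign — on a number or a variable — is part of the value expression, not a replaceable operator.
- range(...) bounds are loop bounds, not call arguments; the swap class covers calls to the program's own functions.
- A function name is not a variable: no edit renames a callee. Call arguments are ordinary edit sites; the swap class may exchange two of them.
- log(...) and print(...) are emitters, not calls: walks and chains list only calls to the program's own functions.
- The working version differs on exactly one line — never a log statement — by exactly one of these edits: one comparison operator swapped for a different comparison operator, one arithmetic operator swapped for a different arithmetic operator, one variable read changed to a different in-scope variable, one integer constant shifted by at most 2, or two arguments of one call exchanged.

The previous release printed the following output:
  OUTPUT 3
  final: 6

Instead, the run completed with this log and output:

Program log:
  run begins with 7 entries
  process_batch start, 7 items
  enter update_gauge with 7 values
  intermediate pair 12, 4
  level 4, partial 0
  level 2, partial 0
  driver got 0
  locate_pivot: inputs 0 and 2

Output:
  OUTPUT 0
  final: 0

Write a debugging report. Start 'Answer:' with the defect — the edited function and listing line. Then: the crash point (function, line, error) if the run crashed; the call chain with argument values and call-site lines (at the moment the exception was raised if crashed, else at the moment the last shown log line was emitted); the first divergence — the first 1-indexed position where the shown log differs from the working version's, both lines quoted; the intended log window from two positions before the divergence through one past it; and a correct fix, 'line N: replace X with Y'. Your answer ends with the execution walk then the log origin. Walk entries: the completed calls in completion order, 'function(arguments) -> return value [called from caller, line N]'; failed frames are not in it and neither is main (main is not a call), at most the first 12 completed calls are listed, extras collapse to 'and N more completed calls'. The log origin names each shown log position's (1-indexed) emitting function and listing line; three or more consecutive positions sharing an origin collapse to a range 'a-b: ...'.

Answer: the defect is in audit_lot at line 5.
Key fact: Log line 6 is where behavior first shows: 'level 2, partial 0' appears instead of 'level 2, partial 4'.
Call chain: main -> locate_pivot(0, 2) (called at line 34).
First divergence: position 6 — the shown line 'level 2, partial 0' should read 'level 2, partial 4'.
Intended log window:
  4: intermediate pair 12, 4
  5: level 4, partial 0
  6: level 2, partial 4
  7: driver got 6
Execution walk:
  update_gauge([4, 9, 12, 3, 3, 10, 7]) -> 12  [called from process_batch, line 17]
  audit_lot(0, 0) -> 0  [called from audit_lot, line 5]
  audit_lot(2, 0) -> 0  [called from audit_lot, line 5]
  audit_lot(4, 0) -> 0  [called from process_batch, line 20]
  process_batch([4, 9, 12, 3, 3, 10, 7]) -> 0  [called from main, line 32]
  locate_pivot(0, 2) -> 0  [called from main, line 34]
Log line origins:
  1: logged in main at line 31
  2: logged in process_batch at line 16
  3: logged in update_gauge at line 8
  4: logged in process_batch at line 19
  5: logged in audit_lot at line 4
  6: logged in audit_lot at line 4
  7: logged in main at line 33
  8: logged in locate_pivot at line 23
A correct fix: line 5: replace `*` with `+`.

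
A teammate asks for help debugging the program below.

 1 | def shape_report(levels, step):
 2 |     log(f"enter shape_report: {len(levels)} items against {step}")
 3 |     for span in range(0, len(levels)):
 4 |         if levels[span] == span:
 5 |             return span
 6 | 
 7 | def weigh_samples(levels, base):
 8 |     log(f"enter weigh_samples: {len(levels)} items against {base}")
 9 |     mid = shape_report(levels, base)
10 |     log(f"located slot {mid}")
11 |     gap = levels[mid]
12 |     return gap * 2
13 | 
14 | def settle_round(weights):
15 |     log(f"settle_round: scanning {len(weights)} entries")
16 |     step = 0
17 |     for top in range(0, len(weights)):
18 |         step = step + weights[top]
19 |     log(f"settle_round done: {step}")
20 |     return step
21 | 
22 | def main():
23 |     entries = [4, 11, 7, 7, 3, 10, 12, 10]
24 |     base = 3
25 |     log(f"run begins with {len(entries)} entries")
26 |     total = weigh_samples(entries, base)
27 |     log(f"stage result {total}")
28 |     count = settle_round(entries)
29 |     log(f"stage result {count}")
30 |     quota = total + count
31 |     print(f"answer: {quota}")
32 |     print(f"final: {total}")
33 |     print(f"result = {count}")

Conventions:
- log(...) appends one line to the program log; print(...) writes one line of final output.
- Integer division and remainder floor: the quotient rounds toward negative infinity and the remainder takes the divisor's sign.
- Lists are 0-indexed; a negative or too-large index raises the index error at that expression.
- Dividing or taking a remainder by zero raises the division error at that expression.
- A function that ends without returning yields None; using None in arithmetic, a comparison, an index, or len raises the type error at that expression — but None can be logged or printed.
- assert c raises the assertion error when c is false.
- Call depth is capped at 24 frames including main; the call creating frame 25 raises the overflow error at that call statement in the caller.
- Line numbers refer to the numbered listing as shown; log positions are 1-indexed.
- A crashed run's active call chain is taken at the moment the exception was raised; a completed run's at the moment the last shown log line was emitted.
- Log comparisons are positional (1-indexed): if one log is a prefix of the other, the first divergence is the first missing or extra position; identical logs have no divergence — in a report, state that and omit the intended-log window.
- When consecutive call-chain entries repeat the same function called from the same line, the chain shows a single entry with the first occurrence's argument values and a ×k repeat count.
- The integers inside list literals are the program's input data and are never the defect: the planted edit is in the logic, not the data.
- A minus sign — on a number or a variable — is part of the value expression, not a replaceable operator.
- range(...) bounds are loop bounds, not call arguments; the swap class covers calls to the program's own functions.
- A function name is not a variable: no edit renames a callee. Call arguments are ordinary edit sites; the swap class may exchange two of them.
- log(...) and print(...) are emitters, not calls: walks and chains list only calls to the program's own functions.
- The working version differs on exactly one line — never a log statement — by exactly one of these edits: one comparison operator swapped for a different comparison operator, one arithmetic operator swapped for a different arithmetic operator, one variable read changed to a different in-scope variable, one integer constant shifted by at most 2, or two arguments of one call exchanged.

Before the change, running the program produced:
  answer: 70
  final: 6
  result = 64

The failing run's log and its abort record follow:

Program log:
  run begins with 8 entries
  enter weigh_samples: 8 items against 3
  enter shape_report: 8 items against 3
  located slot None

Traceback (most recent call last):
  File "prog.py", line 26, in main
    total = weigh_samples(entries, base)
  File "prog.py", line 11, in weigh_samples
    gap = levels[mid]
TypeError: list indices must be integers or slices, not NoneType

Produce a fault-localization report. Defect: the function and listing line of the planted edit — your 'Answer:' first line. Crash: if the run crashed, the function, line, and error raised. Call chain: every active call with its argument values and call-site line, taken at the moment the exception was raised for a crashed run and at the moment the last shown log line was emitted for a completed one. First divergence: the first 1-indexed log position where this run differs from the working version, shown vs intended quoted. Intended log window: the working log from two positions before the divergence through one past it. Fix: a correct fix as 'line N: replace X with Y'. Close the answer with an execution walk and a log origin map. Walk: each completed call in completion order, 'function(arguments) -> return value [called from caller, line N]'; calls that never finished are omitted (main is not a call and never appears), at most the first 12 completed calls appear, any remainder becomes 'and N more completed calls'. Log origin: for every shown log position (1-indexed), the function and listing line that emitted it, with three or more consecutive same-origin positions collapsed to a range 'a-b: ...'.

Answer: the defect is in shape_report at line 4.
The tell: The log first diverges at position 4: the faulty run prints 'located slot None' where the working version prints 'located slot 4'.
Crash: weigh_samples, line 11, TypeError.
Call chain: main -> weigh_samples([4, 11, 7, 7, 3, 10, 12, 10], 3) (called at line 26).
First divergence: position 4 — shown 'located slot None', intended 'located slot 4'.
Intended log window:
  2: enter weigh_samples: 8 items against 3
  3: enter shape_report: 8 items against 3
  4: located slot 4
  5: stage result 6
Execution walk:
  shape_report([4, 11, 7, 7, 3, 10, 12, 10], 3) -> None  [called from weigh_samples, line 9]
Log origins:
  1: logged in main at line 25
  2: logged in weigh_samples at line 8
  3: logged in shape_report at line 2
  4: logged in weigh_samples at line 10
A correct fix: line 4: replace `levels[span] == span` with `levels[span] == step`.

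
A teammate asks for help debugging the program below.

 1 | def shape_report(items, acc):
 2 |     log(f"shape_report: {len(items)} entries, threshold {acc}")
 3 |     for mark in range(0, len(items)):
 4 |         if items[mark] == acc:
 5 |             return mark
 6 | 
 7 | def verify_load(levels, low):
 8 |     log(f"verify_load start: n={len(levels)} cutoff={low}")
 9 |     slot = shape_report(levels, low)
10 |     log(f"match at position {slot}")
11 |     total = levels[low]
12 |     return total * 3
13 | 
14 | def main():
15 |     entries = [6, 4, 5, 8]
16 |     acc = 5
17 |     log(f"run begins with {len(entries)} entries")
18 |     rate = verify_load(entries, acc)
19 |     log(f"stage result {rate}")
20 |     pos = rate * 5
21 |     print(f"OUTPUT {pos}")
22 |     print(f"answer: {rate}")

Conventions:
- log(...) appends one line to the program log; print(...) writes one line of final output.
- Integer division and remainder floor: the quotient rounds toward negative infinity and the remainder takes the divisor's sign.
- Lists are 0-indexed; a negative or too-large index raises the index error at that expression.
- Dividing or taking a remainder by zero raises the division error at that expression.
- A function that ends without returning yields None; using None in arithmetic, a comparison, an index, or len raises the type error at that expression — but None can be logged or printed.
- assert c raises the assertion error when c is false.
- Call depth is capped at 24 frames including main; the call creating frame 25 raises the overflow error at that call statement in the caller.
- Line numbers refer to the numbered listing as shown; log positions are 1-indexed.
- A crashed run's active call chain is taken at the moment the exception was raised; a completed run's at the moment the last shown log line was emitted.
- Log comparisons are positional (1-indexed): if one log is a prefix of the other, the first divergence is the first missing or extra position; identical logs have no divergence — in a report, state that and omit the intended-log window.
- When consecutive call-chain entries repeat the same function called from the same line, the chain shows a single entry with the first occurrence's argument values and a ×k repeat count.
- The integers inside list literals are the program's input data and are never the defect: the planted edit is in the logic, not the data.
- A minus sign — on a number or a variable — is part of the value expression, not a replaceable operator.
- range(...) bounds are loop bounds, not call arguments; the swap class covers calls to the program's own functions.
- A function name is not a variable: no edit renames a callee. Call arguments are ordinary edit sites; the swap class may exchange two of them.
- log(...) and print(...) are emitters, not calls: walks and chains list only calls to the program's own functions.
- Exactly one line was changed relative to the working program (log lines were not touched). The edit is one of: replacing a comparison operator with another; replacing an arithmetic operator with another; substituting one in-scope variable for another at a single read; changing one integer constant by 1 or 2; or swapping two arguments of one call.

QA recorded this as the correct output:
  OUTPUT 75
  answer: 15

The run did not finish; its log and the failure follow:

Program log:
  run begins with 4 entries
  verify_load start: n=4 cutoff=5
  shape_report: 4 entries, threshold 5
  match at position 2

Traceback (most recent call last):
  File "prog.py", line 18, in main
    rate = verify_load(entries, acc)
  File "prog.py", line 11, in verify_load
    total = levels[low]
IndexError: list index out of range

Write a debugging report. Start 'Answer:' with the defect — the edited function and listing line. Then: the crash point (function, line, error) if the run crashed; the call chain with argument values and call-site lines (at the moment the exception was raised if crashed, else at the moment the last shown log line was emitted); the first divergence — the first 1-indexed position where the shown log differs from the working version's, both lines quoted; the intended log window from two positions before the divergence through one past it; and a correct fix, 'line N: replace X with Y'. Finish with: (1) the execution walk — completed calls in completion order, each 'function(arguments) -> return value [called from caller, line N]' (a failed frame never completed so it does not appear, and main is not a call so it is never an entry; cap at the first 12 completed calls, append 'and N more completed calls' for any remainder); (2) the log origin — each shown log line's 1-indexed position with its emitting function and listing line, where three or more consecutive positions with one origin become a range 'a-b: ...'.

Answer: the defect is in verify_load at line 11.
The tell: Only 4 log lines were emitted before the run died; the intended continuation was 'stage result 15'.
Crash: verify_load, line 11, IndexError.
Call chain: main -> verify_load([6, 4, 5, 8], 5) (called at line 18).
First divergence: position 5 — after 4 matching lines the faulty run goes silent; intended next line 'stage result 15'.
Intended log window:
  3: shape_report: 4 entries, threshold 5
  4: match at position 2
  5: stage result 15
Execution walk:
  shape_report([6, 4, 5, 8], 5) -> 2  [called from verify_load, line 9]
Origin of each log line:
  1 — main, line 17
  2 — verify_load, line 8
  3 — shape_report, line 2
  4 — verify_load, line 10
A correct fix: line 11: replace `low` with `slot`.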